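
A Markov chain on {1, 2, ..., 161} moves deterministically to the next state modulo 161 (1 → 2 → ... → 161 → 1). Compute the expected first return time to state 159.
E[T_159 | X_0 = 159] = 161

The chain cycles deterministically, so starting at state 159 it returns in exactly 161 steps. Equivalently, the stationary distribution is uniform π_j = 1/161 for every state j, so by Kac's formula E[T_159] = 1/π_159 = 161.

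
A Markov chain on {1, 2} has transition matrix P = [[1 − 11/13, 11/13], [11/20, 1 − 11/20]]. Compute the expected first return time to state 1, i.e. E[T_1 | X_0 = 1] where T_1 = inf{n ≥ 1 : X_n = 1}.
E[T_1 | X_0 = 1] = 1/π_1 = 33/13

For an irreducible recurrent Markov chain with stationary distribution π, E[T_i | X_0 = i] = 1/π_i (Kac's formula). Here π_1 = (11/20)/(11/13 + 11/20) = (11/20)/(363/260) = 13/33, so E[T_1 | X_0 = 1] = 1/π_1 = (11/13 + 11/20)/(11/20) = (363/260)/(11/20) = 33/13.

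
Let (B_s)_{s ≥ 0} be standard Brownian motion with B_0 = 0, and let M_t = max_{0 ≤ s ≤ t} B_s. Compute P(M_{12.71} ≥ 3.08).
P(M_{12.71} ≥ 3.08) = 2·P(B_{12.71} ≥ 3.08) = 2(1 − Φ(3.08/√12.71)) ≈ 0.3876

By the reflection principle for Brownian motion, P(M_t ≥ a) = 2 · P(B_t ≥ a) for a ≥ 0. Since B_t ~ N(0, t), P(B_t ≥ 3.08) = 1 − Φ(3.08/√t) = 1 − Φ(3.08/√12.71) = 1 − Φ(0.8639). So
  P(M_{12.71} ≥ 3.08) = 2(1 − Φ(0.8639)) ≈ 0.3876.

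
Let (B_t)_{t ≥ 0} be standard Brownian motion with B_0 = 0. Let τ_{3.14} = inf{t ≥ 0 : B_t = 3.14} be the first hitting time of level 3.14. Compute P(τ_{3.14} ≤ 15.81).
P(τ_{3.14} ≤ 15.81) = 2(1 − Φ(3.14/√15.81)) = 2(1 − Φ(0.7897)) ≈ 0.4297

By the reflection principle for standard BM, P(τ_b ≤ t) = 2 · P(B_t ≥ b). Since B_t ~ N(0, t), P(B_t ≥ 3.14) = 1 − Φ(3.14/√t) = 1 − Φ(3.14/√15.81) = 1 − Φ(0.7897) ≈ 0.21485. Doubling: P(τ_{3.14} ≤ 15.81) ≈ 2 · 0.21485 = 0.42970 ≈ 0.4297.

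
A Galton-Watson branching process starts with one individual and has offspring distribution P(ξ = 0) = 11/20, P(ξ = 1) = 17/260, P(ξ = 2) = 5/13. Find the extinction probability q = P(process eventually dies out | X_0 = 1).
q = 1

Mean offspring μ = 0·11/20 + 1·17/260 + 2·5/13 = 217/260 ≤ 1. For μ ≤ 1 with offspring not concentrated at 1, the Galton-Watson process goes extinct almost surely, so q = 1.
(Algebraic check: The pgf is f(s) = 11/20 + 17/260·s + 5/13·s². The extinction probability q is the smallest fixed point of f in [0, 1]. Setting s = f(s):
  5/13·s² + (17/260 − 1)·s + 11/20 = 0
  5/13·s² − (11/20 + 5/13)·s + 11/20 = 0
which factors as (s − 1)·(5/13·s − 11/20) = 0, giving roots s = 1 and s = (11/20)/(5/13) = 143/100. Since 143/100 ≥ 1, the smallest root in [0, 1] is s = 1.)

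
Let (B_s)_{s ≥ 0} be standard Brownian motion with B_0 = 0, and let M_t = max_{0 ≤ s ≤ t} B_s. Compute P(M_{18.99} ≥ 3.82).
P(M_{18.99} ≥ 3.82) = 2·P(B_{18.99} ≥ 3.82) = 2(1 − Φ(3.82/√18.99)) ≈ 0.3807

By the reflection principle for Brownian motion, P(M_t ≥ a) = 2 · P(B_t ≥ a) for a ≥ 0. Since B_t ~ N(0, t), P(B_t ≥ 3.82) = 1 − Φ(3.82/√t) = 1 − Φ(3.82/√18.99) = 1 − Φ(0.8766). So
  P(M_{18.99} ≥ 3.82) = 2(1 − Φ(0.8766)) ≈ 0.3807.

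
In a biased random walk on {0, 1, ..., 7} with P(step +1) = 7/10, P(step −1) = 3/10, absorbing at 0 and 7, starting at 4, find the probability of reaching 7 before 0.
P(hit 7 before 0) = (1 − (3/7)^4) / (1 − (3/7)^7) = 198940/205339

Let u_k denote P(reach 7 before 0 | start at k). Boundary: u_0 = 0, u_7 = 1. Recurrence: u_k = 7/10·u_{k+1} + 3/10·u_{k-1} for 1 ≤ k ≤ 6. Try u_k = A + B·r^k with r = q/p = (3/10)/(7/10) = 3/7. Substitution satisfies the recurrence; boundary conditions give:
  u_k = (1 − r^k) / (1 − r^N) = (1 − (3/7)^4) / (1 − (3/7)^7) = 198940/205339.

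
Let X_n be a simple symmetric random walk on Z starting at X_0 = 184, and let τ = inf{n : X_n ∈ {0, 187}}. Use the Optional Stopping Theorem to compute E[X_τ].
E[X_τ] = 184

X_n is a martingale and τ is a bounded-mean stopping time (indeed τ is finite a.s. with bounded expectation since the walk is in a bounded region). By the OST, E[X_τ] = E[X_0] = 184. Equivalently: E[X_τ] = 187 · P(hit 187 first) + 0 · P(hit 0 first) = 187 · (184/187) = 184.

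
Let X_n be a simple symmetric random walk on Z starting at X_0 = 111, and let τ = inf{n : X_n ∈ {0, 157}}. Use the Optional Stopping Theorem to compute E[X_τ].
E[X_τ] = 111

X_n is a martingale and τ is a bounded-mean stopping time (indeed τ is finite a.s. with bounded expectation since the walk is in a bounded region). By the OST, E[X_τ] = E[X_0] = 111. Equivalently: E[X_τ] = 157 · P(hit 157 first) + 0 · P(hit 0 first) = 157 · (111/157) = 111.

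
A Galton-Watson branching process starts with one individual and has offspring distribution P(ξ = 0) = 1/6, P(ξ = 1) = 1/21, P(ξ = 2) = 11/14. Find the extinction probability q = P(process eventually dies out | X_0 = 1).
q = 7/33

The pgf is f(s) = 1/6 + 1/21·s + 11/14·s². The extinction probability q is the smallest fixed point of f in [0, 1]. Setting s = f(s):
  11/14·s² + (1/21 − 1)·s + 1/6 = 0
  11/14·s² − (1/6 + 11/14)·s + 1/6 = 0
which factors as (s − 1)·(11/14·s − 1/6) = 0, giving roots s = 1 and s = (1/6)/(11/14) = 7/33.
Mean offspring μ = 1/21 + 2·11/14 = 34/21 > 1 (supercritical), so q < 1. The extinction probability is the smaller root: q = (1/6)/(11/14) = 7/33.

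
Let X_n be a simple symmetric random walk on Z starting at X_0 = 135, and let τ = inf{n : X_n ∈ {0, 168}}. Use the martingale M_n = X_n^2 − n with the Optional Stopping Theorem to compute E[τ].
E[τ] = 4455

M_n = X_n^2 − n is a martingale (since E[X_{n+1}^2 | F_n] = X_n^2 + 1). By OST (τ has finite mean in a bounded region), E[M_τ] = E[M_0] = X_0^2 − 0 = 135^2 = 18225. Also E[M_τ] = E[X_τ^2] − E[τ]. The walk exits at 0 or 168, with P(hit 168 first) = 135/168, so E[X_τ^2] = 168^2 · 135/168 + 0 = 22680. Thus E[τ] = E[X_τ^2] − E[M_τ] = 22680 − 18225 = 4455 = 135(168 − 135) = 4455.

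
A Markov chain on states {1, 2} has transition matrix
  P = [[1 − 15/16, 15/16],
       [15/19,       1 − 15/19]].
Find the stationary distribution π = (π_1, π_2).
π_1 = 16/35, π_2 = 19/35

Solve πP = π with π_1 + π_2 = 1. From πP = π: π_1 · (1 − 15/16) + π_2 · 15/19 = π_1 ⇒ π_2 · 15/19 = π_1 · 15/16 ⇒ π_2/π_1 = (15/16)/(15/19) = 19/16. Together with π_1 + π_2 = 1:
  π_1 = (15/19)/(15/16 + 15/19) = (15/19)/(525/304) = 16/35,
  π_2 = (15/16)/(15/16 + 15/19) = (15/16)/(525/304) = 19/35.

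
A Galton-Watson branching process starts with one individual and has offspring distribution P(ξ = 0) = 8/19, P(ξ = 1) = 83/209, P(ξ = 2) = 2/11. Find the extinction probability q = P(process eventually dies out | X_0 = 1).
q = 1

Mean offspring μ = 0·8/19 + 1·83/209 + 2·2/11 = 159/209 ≤ 1. For μ ≤ 1 with offspring not concentrated at 1, the Galton-Watson process goes extinct almost surely, so q = 1.
(Algebraic check: The pgf is f(s) = 8/19 + 83/209·s + 2/11·s². The extinction probability q is the smallest fixed point of f in [0, 1]. Setting s = f(s):
  2/11·s² + (83/209 − 1)·s + 8/19 = 0
  2/11·s² − (8/19 + 2/11)·s + 8/19 = 0
which factors as (s − 1)·(2/11·s − 8/19) = 0, giving roots s = 1 and s = (8/19)/(2/11) = 44/19. Since 44/19 ≥ 1, the smallest root in [0, 1] is s = 1.)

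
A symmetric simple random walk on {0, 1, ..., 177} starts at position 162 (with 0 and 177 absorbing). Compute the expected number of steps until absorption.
E[τ | X_0 = 162] = 2430

Let v_k = E[τ | X_0 = k]. Boundary: v_0 = v_177 = 0. Recurrence: v_k = 1 + (v_{k-1} + v_{k+1})/2 for 1 ≤ k ≤ 176. The particular solution to v_k − (v_{k-1} + v_{k+1})/2 = 1 is v_k = −k^2. Adding homogeneous solution A + B k and matching boundaries gives v_k = k (177 − k). Substituting k = 162: v_162 = 162 · 15 = 2430.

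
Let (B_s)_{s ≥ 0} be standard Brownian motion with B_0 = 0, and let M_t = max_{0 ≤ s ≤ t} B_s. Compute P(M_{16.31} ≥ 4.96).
P(M_{16.31} ≥ 4.96) = 2·P(B_{16.31} ≥ 4.96) = 2(1 − Φ(4.96/√16.31)) ≈ 0.2194

By the reflection principle for Brownian motion, P(M_t ≥ a) = 2 · P(B_t ≥ a) for a ≥ 0. Since B_t ~ N(0, t), P(B_t ≥ 4.96) = 1 − Φ(4.96/√t) = 1 − Φ(4.96/√16.31) = 1 − Φ(1.2282). So
  P(M_{16.31} ≥ 4.96) = 2(1 − Φ(1.2282)) ≈ 0.2194.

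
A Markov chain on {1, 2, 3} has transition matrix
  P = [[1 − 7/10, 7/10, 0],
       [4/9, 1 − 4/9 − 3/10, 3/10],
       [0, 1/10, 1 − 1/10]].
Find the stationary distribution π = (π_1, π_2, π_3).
π = (10/73, 63/292, 189/292)

This is a birth-death chain on three states, which satisfies detailed balance: π_1 · P_{12} = π_2 · P_{21} and π_2 · P_{23} = π_3 · P_{32}.
From π_1 · 7/10 = π_2 · 4/9: π_2/π_1 = (7/10)/(4/9) = 63/40.
From π_2 · 3/10 = π_3 · 1/10: π_3/π_2 = (3/10)/(1/10) = 3.
Take π_1 proportional to 1; then unnormalized π = (1, 63/40, 189/40). Normalize by dividing by the sum 73/10:
  π = (10/73, 63/292, 189/292).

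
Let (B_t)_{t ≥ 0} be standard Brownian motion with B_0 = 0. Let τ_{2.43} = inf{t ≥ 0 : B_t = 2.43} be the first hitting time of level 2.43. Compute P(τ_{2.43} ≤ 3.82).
P(τ_{2.43} ≤ 3.82) = 2(1 − Φ(2.43/√3.82)) = 2(1 − Φ(1.2433)) ≈ 0.2138

By the reflection principle for standard BM, P(τ_b ≤ t) = 2 · P(B_t ≥ b). Since B_t ~ N(0, t), P(B_t ≥ 2.43) = 1 − Φ(2.43/√t) = 1 − Φ(2.43/√3.82) = 1 − Φ(1.2433) ≈ 0.10688. Doubling: P(τ_{2.43} ≤ 3.82) ≈ 2 · 0.10688 = 0.21376 ≈ 0.2138.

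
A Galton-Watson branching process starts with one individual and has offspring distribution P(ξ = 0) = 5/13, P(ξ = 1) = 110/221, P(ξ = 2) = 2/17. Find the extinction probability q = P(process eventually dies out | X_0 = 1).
q = 1

Mean offspring μ = 0·5/13 + 1·110/221 + 2·2/17 = 162/221 ≤ 1. For μ ≤ 1 with offspring not concentrated at 1, the Galton-Watson process goes extinct almost surely, so q = 1.
(Algebraic check: The pgf is f(s) = 5/13 + 110/221·s + 2/17·s². The extinction probability q is the smallest fixed point of f in [0, 1]. Setting s = f(s):
  2/17·s² + (110/221 − 1)·s + 5/13 = 0
  2/17·s² − (5/13 + 2/17)·s + 5/13 = 0
which factors as (s − 1)·(2/17·s − 5/13) = 0, giving roots s = 1 and s = (5/13)/(2/17) = 85/26. Since 85/26 ≥ 1, the smallest root in [0, 1] is s = 1.)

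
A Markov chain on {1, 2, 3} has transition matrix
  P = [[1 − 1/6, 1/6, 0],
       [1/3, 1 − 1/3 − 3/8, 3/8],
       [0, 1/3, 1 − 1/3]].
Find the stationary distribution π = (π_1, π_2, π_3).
π = (16/33, 8/33, 3/11)

This is a birth-death chain on three states, which satisfies detailed balance: π_1 · P_{12} = π_2 · P_{21} and π_2 · P_{23} = π_3 · P_{32}.
From π_1 · 1/6 = π_2 · 1/3: π_2/π_1 = (1/6)/(1/3) = 1/2.
From π_2 · 3/8 = π_3 · 1/3: π_3/π_2 = (3/8)/(1/3) = 9/8.
Take π_1 proportional to 1; then unnormalized π = (1, 1/2, 9/16). Normalize by dividing by the sum 33/16:
  π = (16/33, 8/33, 3/11).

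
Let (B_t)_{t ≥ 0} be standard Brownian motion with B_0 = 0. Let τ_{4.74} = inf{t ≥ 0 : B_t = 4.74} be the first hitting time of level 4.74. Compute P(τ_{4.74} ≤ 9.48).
P(τ_{4.74} ≤ 9.48) = 2(1 − Φ(4.74/√9.48)) = 2(1 − Φ(1.5395)) ≈ 0.1237

By the reflection principle for standard BM, P(τ_b ≤ t) = 2 · P(B_t ≥ b). Since B_t ~ N(0, t), P(B_t ≥ 4.74) = 1 − Φ(4.74/√t) = 1 − Φ(4.74/√9.48) = 1 − Φ(1.5395) ≈ 0.06184. Doubling: P(τ_{4.74} ≤ 9.48) ≈ 2 · 0.06184 = 0.12368 ≈ 0.1237.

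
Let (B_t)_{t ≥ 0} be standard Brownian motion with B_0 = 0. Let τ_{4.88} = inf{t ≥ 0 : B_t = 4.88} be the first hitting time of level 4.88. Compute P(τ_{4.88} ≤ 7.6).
P(τ_{4.88} ≤ 7.6) = 2(1 − Φ(4.88/√7.6)) = 2(1 − Φ(1.7702)) ≈ 0.0767

By the reflection principle for standard BM, P(τ_b ≤ t) = 2 · P(B_t ≥ b). Since B_t ~ N(0, t), P(B_t ≥ 4.88) = 1 − Φ(4.88/√t) = 1 − Φ(4.88/√7.6) = 1 − Φ(1.7702) ≈ 0.03835. Doubling: P(τ_{4.88} ≤ 7.6) ≈ 2 · 0.03835 = 0.07670 ≈ 0.0767.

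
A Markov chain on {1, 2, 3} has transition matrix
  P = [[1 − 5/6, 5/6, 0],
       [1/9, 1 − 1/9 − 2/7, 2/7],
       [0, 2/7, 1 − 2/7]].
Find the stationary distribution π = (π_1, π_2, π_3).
π = (1/16, 15/32, 15/32)

This is a birth-death chain on three states, which satisfies detailed balance: π_1 · P_{12} = π_2 · P_{21} and π_2 · P_{23} = π_3 · P_{32}.
From π_1 · 5/6 = π_2 · 1/9: π_2/π_1 = (5/6)/(1/9) = 15/2.
From π_2 · 2/7 = π_3 · 2/7: π_3/π_2 = (2/7)/(2/7) = 1.
Take π_1 proportional to 1; then unnormalized π = (1, 15/2, 15/2). Normalize by dividing by the sum 16:
  π = (1/16, 15/32, 15/32).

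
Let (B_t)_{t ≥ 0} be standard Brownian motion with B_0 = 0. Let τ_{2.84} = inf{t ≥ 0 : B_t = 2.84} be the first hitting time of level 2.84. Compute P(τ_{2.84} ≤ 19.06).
P(τ_{2.84} ≤ 19.06) = 2(1 − Φ(2.84/√19.06)) = 2(1 − Φ(0.6505)) ≈ 0.5154

By the reflection principle for standard BM, P(τ_b ≤ t) = 2 · P(B_t ≥ b). Since B_t ~ N(0, t), P(B_t ≥ 2.84) = 1 − Φ(2.84/√t) = 1 − Φ(2.84/√19.06) = 1 − Φ(0.6505) ≈ 0.25768. Doubling: P(τ_{2.84} ≤ 19.06) ≈ 2 · 0.25768 = 0.51536 ≈ 0.5154.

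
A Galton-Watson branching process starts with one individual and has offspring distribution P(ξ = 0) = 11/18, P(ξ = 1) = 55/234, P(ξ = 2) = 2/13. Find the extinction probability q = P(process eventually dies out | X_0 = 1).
q = 1

Mean offspring μ = 0·11/18 + 1·55/234 + 2·2/13 = 127/234 ≤ 1. For μ ≤ 1 with offspring not concentrated at 1, the Galton-Watson process goes extinct almost surely, so q = 1.
(Algebraic check: The pgf is f(s) = 11/18 + 55/234·s + 2/13·s². The extinction probability q is the smallest fixed point of f in [0, 1]. Setting s = f(s):
  2/13·s² + (55/234 − 1)·s + 11/18 = 0
  2/13·s² − (11/18 + 2/13)·s + 11/18 = 0
which factors as (s − 1)·(2/13·s − 11/18) = 0, giving roots s = 1 and s = (11/18)/(2/13) = 143/36. Since 143/36 ≥ 1, the smallest root in [0, 1] is s = 1.)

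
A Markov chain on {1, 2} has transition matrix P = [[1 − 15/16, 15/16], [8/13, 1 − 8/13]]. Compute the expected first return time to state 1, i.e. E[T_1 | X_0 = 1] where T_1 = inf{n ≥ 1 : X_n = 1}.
E[T_1 | X_0 = 1] = 1/π_1 = 323/128

For an irreducible recurrent Markov chain with stationary distribution π, E[T_i | X_0 = i] = 1/π_i (Kac's formula). Here π_1 = (8/13)/(15/16 + 8/13) = (8/13)/(323/208) = 128/323, so E[T_1 | X_0 = 1] = 1/π_1 = (15/16 + 8/13)/(8/13) = (323/208)/(8/13) = 323/128.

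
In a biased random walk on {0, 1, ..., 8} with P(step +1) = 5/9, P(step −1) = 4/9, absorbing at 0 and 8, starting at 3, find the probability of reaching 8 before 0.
P(hit 8 before 0) = (1 − (4/5)^3) / (1 − (4/5)^8) = 190625/325089

Let u_k denote P(reach 8 before 0 | start at k). Boundary: u_0 = 0, u_8 = 1. Recurrence: u_k = 5/9·u_{k+1} + 4/9·u_{k-1} for 1 ≤ k ≤ 7. Try u_k = A + B·r^k with r = q/p = (4/9)/(5/9) = 4/5. Substitution satisfies the recurrence; boundary conditions give:
  u_k = (1 − r^k) / (1 − r^N) = (1 − (4/5)^3) / (1 − (4/5)^8) = 190625/325089.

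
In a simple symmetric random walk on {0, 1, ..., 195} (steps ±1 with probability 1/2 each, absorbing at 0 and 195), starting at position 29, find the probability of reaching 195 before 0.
P(hit 195 before 0) = 29/195

Let u_k = P(hit 195 before 0 | start at k). Then u_0 = 0, u_195 = 1, and u_k = u_{k-1}/2 + u_{k+1}/2 for 1 ≤ k ≤ 194. This harmonic recurrence is solved by u_k = k/195, giving u_29 = 29/195.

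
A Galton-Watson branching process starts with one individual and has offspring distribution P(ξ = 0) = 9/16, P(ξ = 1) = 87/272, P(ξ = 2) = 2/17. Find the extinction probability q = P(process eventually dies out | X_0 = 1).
q = 1

Mean offspring μ = 0·9/16 + 1·87/272 + 2·2/17 = 151/272 ≤ 1. For μ ≤ 1 with offspring not concentrated at 1, the Galton-Watson process goes extinct almost surely, so q = 1.
(Algebraic check: The pgf is f(s) = 9/16 + 87/272·s + 2/17·s². The extinction probability q is the smallest fixed point of f in [0, 1]. Setting s = f(s):
  2/17·s² + (87/272 − 1)·s + 9/16 = 0
  2/17·s² − (9/16 + 2/17)·s + 9/16 = 0
which factors as (s − 1)·(2/17·s − 9/16) = 0, giving roots s = 1 and s = (9/16)/(2/17) = 153/32. Since 153/32 ≥ 1, the smallest root in [0, 1] is s = 1.)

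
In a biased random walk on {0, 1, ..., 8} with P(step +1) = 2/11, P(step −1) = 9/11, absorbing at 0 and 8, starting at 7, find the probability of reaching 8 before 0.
P(hit 8 before 0) = (1 − (9/2)^7) / (1 − (9/2)^8) = 1366526/6149495

Let u_k denote P(reach 8 before 0 | start at k). Boundary: u_0 = 0, u_8 = 1. Recurrence: u_k = 2/11·u_{k+1} + 9/11·u_{k-1} for 1 ≤ k ≤ 7. Try u_k = A + B·r^k with r = q/p = (9/11)/(2/11) = 9/2. Substitution satisfies the recurrence; boundary conditions give:
  u_k = (1 − r^k) / (1 − r^N) = (1 − (9/2)^7) / (1 − (9/2)^8) = 1366526/6149495.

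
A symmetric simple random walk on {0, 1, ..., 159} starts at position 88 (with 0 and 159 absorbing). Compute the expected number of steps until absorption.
E[τ | X_0 = 88] = 6248

Let v_k = E[τ | X_0 = k]. Boundary: v_0 = v_159 = 0. Recurrence: v_k = 1 + (v_{k-1} + v_{k+1})/2 for 1 ≤ k ≤ 158. The particular solution to v_k − (v_{k-1} + v_{k+1})/2 = 1 is v_k = −k^2. Adding homogeneous solution A + B k and matching boundaries gives v_k = k (159 − k). Substituting k = 88: v_88 = 88 · 71 = 6248.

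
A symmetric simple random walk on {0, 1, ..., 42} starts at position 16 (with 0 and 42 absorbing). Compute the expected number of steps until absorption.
E[τ | X_0 = 16] = 416

Let v_k = E[τ | X_0 = k]. Boundary: v_0 = v_42 = 0. Recurrence: v_k = 1 + (v_{k-1} + v_{k+1})/2 for 1 ≤ k ≤ 41. The particular solution to v_k − (v_{k-1} + v_{k+1})/2 = 1 is v_k = −k^2. Adding homogeneous solution A + B k and matching boundaries gives v_k = k (42 − k). Substituting k = 16: v_16 = 16 · 26 = 416.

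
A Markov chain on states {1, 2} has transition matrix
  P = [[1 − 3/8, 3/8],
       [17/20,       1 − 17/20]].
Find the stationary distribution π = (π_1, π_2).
π_1 = 34/49, π_2 = 15/49

Solve πP = π with π_1 + π_2 = 1. From πP = π: π_1 · (1 − 3/8) + π_2 · 17/20 = π_1 ⇒ π_2 · 17/20 = π_1 · 3/8 ⇒ π_2/π_1 = (3/8)/(17/20) = 15/34. Together with π_1 + π_2 = 1:
  π_1 = (17/20)/(3/8 + 17/20) = (17/20)/(49/40) = 34/49,
  π_2 = (3/8)/(3/8 + 17/20) = (3/8)/(49/40) = 15/49.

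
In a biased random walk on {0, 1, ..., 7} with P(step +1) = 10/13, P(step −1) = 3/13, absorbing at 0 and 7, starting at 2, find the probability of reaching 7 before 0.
P(hit 7 before 0) = (1 − (3/10)^2) / (1 − (3/10)^7) = 1300000/1428259

Let u_k denote P(reach 7 before 0 | start at k). Boundary: u_0 = 0, u_7 = 1. Recurrence: u_k = 10/13·u_{k+1} + 3/13·u_{k-1} for 1 ≤ k ≤ 6. Try u_k = A + B·r^k with r = q/p = (3/13)/(10/13) = 3/10. Substitution satisfies the recurrence; boundary conditions give:
  u_k = (1 − r^k) / (1 − r^N) = (1 − (3/10)^2) / (1 − (3/10)^7) = 1300000/1428259.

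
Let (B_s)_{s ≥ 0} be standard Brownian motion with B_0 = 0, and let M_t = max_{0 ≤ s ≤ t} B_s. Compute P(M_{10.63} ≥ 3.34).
P(M_{10.63} ≥ 3.34) = 2·P(B_{10.63} ≥ 3.34) = 2(1 − Φ(3.34/√10.63)) ≈ 0.3056

By the reflection principle for Brownian motion, P(M_t ≥ a) = 2 · P(B_t ≥ a) for a ≥ 0. Since B_t ~ N(0, t), P(B_t ≥ 3.34) = 1 − Φ(3.34/√t) = 1 − Φ(3.34/√10.63) = 1 − Φ(1.0244). So
  P(M_{10.63} ≥ 3.34) = 2(1 − Φ(1.0244)) ≈ 0.3056.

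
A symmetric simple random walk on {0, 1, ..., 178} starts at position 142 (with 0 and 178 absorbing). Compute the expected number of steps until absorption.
E[τ | X_0 = 142] = 5112

Let v_k = E[τ | X_0 = k]. Boundary: v_0 = v_178 = 0. Recurrence: v_k = 1 + (v_{k-1} + v_{k+1})/2 for 1 ≤ k ≤ 177. The particular solution to v_k − (v_{k-1} + v_{k+1})/2 = 1 is v_k = −k^2. Adding homogeneous solution A + B k and matching boundaries gives v_k = k (178 − k). Substituting k = 142: v_142 = 142 · 36 = 5112.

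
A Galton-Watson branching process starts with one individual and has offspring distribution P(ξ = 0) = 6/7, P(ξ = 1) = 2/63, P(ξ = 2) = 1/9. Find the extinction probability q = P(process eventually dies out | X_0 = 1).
q = 1

Mean offspring μ = 0·6/7 + 1·2/63 + 2·1/9 = 16/63 ≤ 1. For μ ≤ 1 with offspring not concentrated at 1, the Galton-Watson process goes extinct almost surely, so q = 1.
(Algebraic check: The pgf is f(s) = 6/7 + 2/63·s + 1/9·s². The extinction probability q is the smallest fixed point of f in [0, 1]. Setting s = f(s):
  1/9·s² + (2/63 − 1)·s + 6/7 = 0
  1/9·s² − (6/7 + 1/9)·s + 6/7 = 0
which factors as (s − 1)·(1/9·s − 6/7) = 0, giving roots s = 1 and s = (6/7)/(1/9) = 54/7. Since 54/7 ≥ 1, the smallest root in [0, 1] is s = 1.)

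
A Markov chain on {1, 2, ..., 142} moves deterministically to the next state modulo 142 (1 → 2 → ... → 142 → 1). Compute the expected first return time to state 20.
E[T_20 | X_0 = 20] = 142

The chain cycles deterministically, so starting at state 20 it returns in exactly 142 steps. Equivalently, the stationary distribution is uniform π_j = 1/142 for every state j, so by Kac's formula E[T_20] = 1/π_20 = 142.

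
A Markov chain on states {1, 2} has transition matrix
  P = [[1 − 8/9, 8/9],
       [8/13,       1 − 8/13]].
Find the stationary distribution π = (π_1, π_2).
π_1 = 9/22, π_2 = 13/22

Solve πP = π with π_1 + π_2 = 1. From πP = π: π_1 · (1 − 8/9) + π_2 · 8/13 = π_1 ⇒ π_2 · 8/13 = π_1 · 8/9 ⇒ π_2/π_1 = (8/9)/(8/13) = 13/9. Together with π_1 + π_2 = 1:
  π_1 = (8/13)/(8/9 + 8/13) = (8/13)/(176/117) = 9/22,
  π_2 = (8/9)/(8/9 + 8/13) = (8/9)/(176/117) = 13/22.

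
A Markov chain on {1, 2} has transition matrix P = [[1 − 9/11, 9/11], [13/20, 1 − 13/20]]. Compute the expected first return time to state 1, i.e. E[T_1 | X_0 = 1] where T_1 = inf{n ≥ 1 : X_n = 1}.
E[T_1 | X_0 = 1] = 1/π_1 = 323/143

For an irreducible recurrent Markov chain with stationary distribution π, E[T_i | X_0 = i] = 1/π_i (Kac's formula). Here π_1 = (13/20)/(9/11 + 13/20) = (13/20)/(323/220) = 143/323, so E[T_1 | X_0 = 1] = 1/π_1 = (9/11 + 13/20)/(13/20) = (323/220)/(13/20) = 323/143.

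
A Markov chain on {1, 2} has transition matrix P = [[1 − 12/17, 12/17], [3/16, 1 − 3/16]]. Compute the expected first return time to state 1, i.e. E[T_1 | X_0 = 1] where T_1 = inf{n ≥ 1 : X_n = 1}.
E[T_1 | X_0 = 1] = 1/π_1 = 81/17

For an irreducible recurrent Markov chain with stationary distribution π, E[T_i | X_0 = i] = 1/π_i (Kac's formula). Here π_1 = (3/16)/(12/17 + 3/16) = (3/16)/(243/272) = 17/81, so E[T_1 | X_0 = 1] = 1/π_1 = (12/17 + 3/16)/(3/16) = (243/272)/(3/16) = 81/17.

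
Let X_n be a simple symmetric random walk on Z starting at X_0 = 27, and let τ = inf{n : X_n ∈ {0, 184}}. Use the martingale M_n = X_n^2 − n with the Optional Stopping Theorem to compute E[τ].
E[τ] = 4239

M_n = X_n^2 − n is a martingale (since E[X_{n+1}^2 | F_n] = X_n^2 + 1). By OST (τ has finite mean in a bounded region), E[M_τ] = E[M_0] = X_0^2 − 0 = 27^2 = 729. Also E[M_τ] = E[X_τ^2] − E[τ]. The walk exits at 0 or 184, with P(hit 184 first) = 27/184, so E[X_τ^2] = 184^2 · 27/184 + 0 = 4968. Thus E[τ] = E[X_τ^2] − E[M_τ] = 4968 − 729 = 4239 = 27(184 − 27) = 4239.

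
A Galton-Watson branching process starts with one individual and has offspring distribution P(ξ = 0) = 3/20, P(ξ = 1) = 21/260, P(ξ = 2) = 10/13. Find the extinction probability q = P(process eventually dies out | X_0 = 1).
q = 39/200

The pgf is f(s) = 3/20 + 21/260·s + 10/13·s². The extinction probability q is the smallest fixed point of f in [0, 1]. Setting s = f(s):
  10/13·s² + (21/260 − 1)·s + 3/20 = 0
  10/13·s² − (3/20 + 10/13)·s + 3/20 = 0
which factors as (s − 1)·(10/13·s − 3/20) = 0, giving roots s = 1 and s = (3/20)/(10/13) = 39/200.
Mean offspring μ = 21/260 + 2·10/13 = 421/260 > 1 (supercritical), so q < 1. The extinction probability is the smaller root: q = (3/20)/(10/13) = 39/200.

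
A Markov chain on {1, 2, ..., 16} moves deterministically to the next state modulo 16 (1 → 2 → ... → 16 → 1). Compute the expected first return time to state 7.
E[T_7 | X_0 = 7] = 16

The chain cycles deterministically, so starting at state 7 it returns in exactly 16 steps. Equivalently, the stationary distribution is uniform π_j = 1/16 for every state j, so by Kac's formula E[T_7] = 1/π_7 = 16.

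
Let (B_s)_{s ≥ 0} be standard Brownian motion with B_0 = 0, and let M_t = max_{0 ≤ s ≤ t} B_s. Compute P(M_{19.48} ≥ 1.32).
P(M_{19.48} ≥ 1.32) = 2·P(B_{19.48} ≥ 1.32) = 2(1 − Φ(1.32/√19.48)) ≈ 0.7649

By the reflection principle for Brownian motion, P(M_t ≥ a) = 2 · P(B_t ≥ a) for a ≥ 0. Since B_t ~ N(0, t), P(B_t ≥ 1.32) = 1 − Φ(1.32/√t) = 1 − Φ(1.32/√19.48) = 1 − Φ(0.2991). So
  P(M_{19.48} ≥ 1.32) = 2(1 − Φ(0.2991)) ≈ 0.7649.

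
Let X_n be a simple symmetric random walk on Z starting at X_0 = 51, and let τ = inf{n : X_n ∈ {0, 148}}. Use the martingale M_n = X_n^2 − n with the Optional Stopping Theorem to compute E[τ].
E[τ] = 4947

M_n = X_n^2 − n is a martingale (since E[X_{n+1}^2 | F_n] = X_n^2 + 1). By OST (τ has finite mean in a bounded region), E[M_τ] = E[M_0] = X_0^2 − 0 = 51^2 = 2601. Also E[M_τ] = E[X_τ^2] − E[τ]. The walk exits at 0 or 148, with P(hit 148 first) = 51/148, so E[X_τ^2] = 148^2 · 51/148 + 0 = 7548. Thus E[τ] = E[X_τ^2] − E[M_τ] = 7548 − 2601 = 4947 = 51(148 − 51) = 4947.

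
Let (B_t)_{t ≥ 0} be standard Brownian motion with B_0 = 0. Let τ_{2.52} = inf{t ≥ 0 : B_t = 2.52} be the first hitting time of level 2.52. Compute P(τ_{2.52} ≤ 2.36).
P(τ_{2.52} ≤ 2.36) = 2(1 − Φ(2.52/√2.36)) = 2(1 − Φ(1.6404)) ≈ 0.1009

By the reflection principle for standard BM, P(τ_b ≤ t) = 2 · P(B_t ≥ b). Since B_t ~ N(0, t), P(B_t ≥ 2.52) = 1 − Φ(2.52/√t) = 1 − Φ(2.52/√2.36) = 1 − Φ(1.6404) ≈ 0.05046. Doubling: P(τ_{2.52} ≤ 2.36) ≈ 2 · 0.05046 = 0.10092 ≈ 0.1009.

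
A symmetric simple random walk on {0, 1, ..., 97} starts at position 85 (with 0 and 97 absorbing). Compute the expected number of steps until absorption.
E[τ | X_0 = 85] = 1020

Let v_k = E[τ | X_0 = k]. Boundary: v_0 = v_97 = 0. Recurrence: v_k = 1 + (v_{k-1} + v_{k+1})/2 for 1 ≤ k ≤ 96. The particular solution to v_k − (v_{k-1} + v_{k+1})/2 = 1 is v_k = −k^2. Adding homogeneous solution A + B k and matching boundaries gives v_k = k (97 − k). Substituting k = 85: v_85 = 85 · 12 = 1020.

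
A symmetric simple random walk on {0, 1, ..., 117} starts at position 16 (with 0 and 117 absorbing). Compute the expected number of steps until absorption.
E[τ | X_0 = 16] = 1616

Let v_k = E[τ | X_0 = k]. Boundary: v_0 = v_117 = 0. Recurrence: v_k = 1 + (v_{k-1} + v_{k+1})/2 for 1 ≤ k ≤ 116. The particular solution to v_k − (v_{k-1} + v_{k+1})/2 = 1 is v_k = −k^2. Adding homogeneous solution A + B k and matching boundaries gives v_k = k (117 − k). Substituting k = 16: v_16 = 16 · 101 = 1616.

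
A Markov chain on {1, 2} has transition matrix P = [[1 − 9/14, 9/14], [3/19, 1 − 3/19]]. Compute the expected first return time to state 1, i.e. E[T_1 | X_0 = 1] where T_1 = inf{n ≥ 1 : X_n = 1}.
E[T_1 | X_0 = 1] = 1/π_1 = 71/14

For an irreducible recurrent Markov chain with stationary distribution π, E[T_i | X_0 = i] = 1/π_i (Kac's formula). Here π_1 = (3/19)/(9/14 + 3/19) = (3/19)/(213/266) = 14/71, so E[T_1 | X_0 = 1] = 1/π_1 = (9/14 + 3/19)/(3/19) = (213/266)/(3/19) = 71/14.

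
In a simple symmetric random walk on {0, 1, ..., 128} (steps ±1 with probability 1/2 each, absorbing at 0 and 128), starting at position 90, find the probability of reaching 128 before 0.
P(hit 128 before 0) = 90/128 = 45/64

Let u_k = P(hit 128 before 0 | start at k). Then u_0 = 0, u_128 = 1, and u_k = u_{k-1}/2 + u_{k+1}/2 for 1 ≤ k ≤ 127. This harmonic recurrence is solved by u_k = k/128, giving u_90 = 90/128 = 45/64.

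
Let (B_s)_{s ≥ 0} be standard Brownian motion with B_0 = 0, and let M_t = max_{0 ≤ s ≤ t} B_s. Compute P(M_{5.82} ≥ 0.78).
P(M_{5.82} ≥ 0.78) = 2·P(B_{5.82} ≥ 0.78) = 2(1 − Φ(0.78/√5.82)) ≈ 0.7465

By the reflection principle for Brownian motion, P(M_t ≥ a) = 2 · P(B_t ≥ a) for a ≥ 0. Since B_t ~ N(0, t), P(B_t ≥ 0.78) = 1 − Φ(0.78/√t) = 1 − Φ(0.78/√5.82) = 1 − Φ(0.3233). So
  P(M_{5.82} ≥ 0.78) = 2(1 − Φ(0.3233)) ≈ 0.7465.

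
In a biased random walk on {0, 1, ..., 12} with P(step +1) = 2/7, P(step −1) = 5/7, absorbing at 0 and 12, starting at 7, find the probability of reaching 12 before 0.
P(hit 12 before 0) = (1 − (5/2)^7) / (1 − (5/2)^12) = 831968/81378843

Let u_k denote P(reach 12 before 0 | start at k). Boundary: u_0 = 0, u_12 = 1. Recurrence: u_k = 2/7·u_{k+1} + 5/7·u_{k-1} for 1 ≤ k ≤ 11. Try u_k = A + B·r^k with r = q/p = (5/7)/(2/7) = 5/2. Substitution satisfies the recurrence; boundary conditions give:
  u_k = (1 − r^k) / (1 − r^N) = (1 − (5/2)^7) / (1 − (5/2)^12) = 831968/81378843.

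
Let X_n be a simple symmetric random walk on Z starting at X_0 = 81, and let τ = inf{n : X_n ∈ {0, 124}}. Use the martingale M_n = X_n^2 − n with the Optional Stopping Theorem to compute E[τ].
E[τ] = 3483

M_n = X_n^2 − n is a martingale (since E[X_{n+1}^2 | F_n] = X_n^2 + 1). By OST (τ has finite mean in a bounded region), E[M_τ] = E[M_0] = X_0^2 − 0 = 81^2 = 6561. Also E[M_τ] = E[X_τ^2] − E[τ]. The walk exits at 0 or 124, with P(hit 124 first) = 81/124, so E[X_τ^2] = 124^2 · 81/124 + 0 = 10044. Thus E[τ] = E[X_τ^2] − E[M_τ] = 10044 − 6561 = 3483 = 81(124 − 81) = 3483.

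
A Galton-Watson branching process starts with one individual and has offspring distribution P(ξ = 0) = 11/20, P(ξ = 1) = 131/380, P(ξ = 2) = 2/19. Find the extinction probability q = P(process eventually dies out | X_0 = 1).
q = 1

Mean offspring μ = 0·11/20 + 1·131/380 + 2·2/19 = 211/380 ≤ 1. For μ ≤ 1 with offspring not concentrated at 1, the Galton-Watson process goes extinct almost surely, so q = 1.
(Algebraic check: The pgf is f(s) = 11/20 + 131/380·s + 2/19·s². The extinction probability q is the smallest fixed point of f in [0, 1]. Setting s = f(s):
  2/19·s² + (131/380 − 1)·s + 11/20 = 0
  2/19·s² − (11/20 + 2/19)·s + 11/20 = 0
which factors as (s − 1)·(2/19·s − 11/20) = 0, giving roots s = 1 and s = (11/20)/(2/19) = 209/40. Since 209/40 ≥ 1, the smallest root in [0, 1] is s = 1.)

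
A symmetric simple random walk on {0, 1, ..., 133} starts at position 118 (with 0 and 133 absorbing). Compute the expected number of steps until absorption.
E[τ | X_0 = 118] = 1770

Let v_k = E[τ | X_0 = k]. Boundary: v_0 = v_133 = 0. Recurrence: v_k = 1 + (v_{k-1} + v_{k+1})/2 for 1 ≤ k ≤ 132. The particular solution to v_k − (v_{k-1} + v_{k+1})/2 = 1 is v_k = −k^2. Adding homogeneous solution A + B k and matching boundaries gives v_k = k (133 − k). Substituting k = 118: v_118 = 118 · 15 = 1770.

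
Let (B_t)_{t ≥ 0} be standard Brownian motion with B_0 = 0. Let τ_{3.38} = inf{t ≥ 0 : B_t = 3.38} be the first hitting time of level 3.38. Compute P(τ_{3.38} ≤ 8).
P(τ_{3.38} ≤ 8) = 2(1 − Φ(3.38/√8)) = 2(1 − Φ(1.1950)) ≈ 0.2321

By the reflection principle for standard BM, P(τ_b ≤ t) = 2 · P(B_t ≥ b). Since B_t ~ N(0, t), P(B_t ≥ 3.38) = 1 − Φ(3.38/√t) = 1 − Φ(3.38/√8) = 1 − Φ(1.1950) ≈ 0.11604. Doubling: P(τ_{3.38} ≤ 8) ≈ 2 · 0.11604 = 0.23208 ≈ 0.2321.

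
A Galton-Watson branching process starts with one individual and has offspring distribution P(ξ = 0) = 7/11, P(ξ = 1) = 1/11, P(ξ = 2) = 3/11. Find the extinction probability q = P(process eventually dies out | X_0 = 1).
q = 1

Mean offspring μ = 0·7/11 + 1·1/11 + 2·3/11 = 7/11 ≤ 1. For μ ≤ 1 with offspring not concentrated at 1, the Galton-Watson process goes extinct almost surely, so q = 1.
(Algebraic check: The pgf is f(s) = 7/11 + 1/11·s + 3/11·s². The extinction probability q is the smallest fixed point of f in [0, 1]. Setting s = f(s):
  3/11·s² + (1/11 − 1)·s + 7/11 = 0
  3/11·s² − (7/11 + 3/11)·s + 7/11 = 0
which factors as (s − 1)·(3/11·s − 7/11) = 0, giving roots s = 1 and s = (7/11)/(3/11) = 7/3. Since 7/3 ≥ 1, the smallest root in [0, 1] is s = 1.)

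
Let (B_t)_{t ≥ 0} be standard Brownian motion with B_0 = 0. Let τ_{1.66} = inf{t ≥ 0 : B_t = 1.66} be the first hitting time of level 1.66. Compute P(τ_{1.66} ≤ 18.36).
P(τ_{1.66} ≤ 18.36) = 2(1 − Φ(1.66/√18.36)) = 2(1 − Φ(0.3874)) ≈ 0.6985

By the reflection principle for standard BM, P(τ_b ≤ t) = 2 · P(B_t ≥ b). Since B_t ~ N(0, t), P(B_t ≥ 1.66) = 1 − Φ(1.66/√t) = 1 − Φ(1.66/√18.36) = 1 − Φ(0.3874) ≈ 0.34923. Doubling: P(τ_{1.66} ≤ 18.36) ≈ 2 · 0.34923 = 0.69846 ≈ 0.6985.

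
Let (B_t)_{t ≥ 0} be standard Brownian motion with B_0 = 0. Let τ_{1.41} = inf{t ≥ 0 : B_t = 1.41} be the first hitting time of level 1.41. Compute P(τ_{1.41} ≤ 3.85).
P(τ_{1.41} ≤ 3.85) = 2(1 − Φ(1.41/√3.85)) = 2(1 − Φ(0.7186)) ≈ 0.4724

By the reflection principle for standard BM, P(τ_b ≤ t) = 2 · P(B_t ≥ b). Since B_t ~ N(0, t), P(B_t ≥ 1.41) = 1 − Φ(1.41/√t) = 1 − Φ(1.41/√3.85) = 1 − Φ(0.7186) ≈ 0.23619. Doubling: P(τ_{1.41} ≤ 3.85) ≈ 2 · 0.23619 = 0.47238 ≈ 0.4724.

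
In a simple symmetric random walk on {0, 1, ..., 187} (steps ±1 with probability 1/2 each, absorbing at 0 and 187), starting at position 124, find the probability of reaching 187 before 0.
P(hit 187 before 0) = 124/187

Let u_k = P(hit 187 before 0 | start at k). Then u_0 = 0, u_187 = 1, and u_k = u_{k-1}/2 + u_{k+1}/2 for 1 ≤ k ≤ 186. This harmonic recurrence is solved by u_k = k/187, giving u_124 = 124/187.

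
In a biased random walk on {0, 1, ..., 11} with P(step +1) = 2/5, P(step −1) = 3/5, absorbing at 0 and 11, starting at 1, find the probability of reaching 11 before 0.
P(hit 11 before 0) = (1 − (3/2)^1) / (1 − (3/2)^11) = 1024/175099

Let u_k denote P(reach 11 before 0 | start at k). Boundary: u_0 = 0, u_11 = 1. Recurrence: u_k = 2/5·u_{k+1} + 3/5·u_{k-1} for 1 ≤ k ≤ 10. Try u_k = A + B·r^k with r = q/p = (3/5)/(2/5) = 3/2. Substitution satisfies the recurrence; boundary conditions give:
  u_k = (1 − r^k) / (1 − r^N) = (1 − (3/2)^1) / (1 − (3/2)^11) = 1024/175099.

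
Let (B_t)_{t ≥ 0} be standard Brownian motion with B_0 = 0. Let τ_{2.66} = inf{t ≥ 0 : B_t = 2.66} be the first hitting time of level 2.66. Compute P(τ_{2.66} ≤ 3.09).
P(τ_{2.66} ≤ 3.09) = 2(1 − Φ(2.66/√3.09)) = 2(1 − Φ(1.5132)) ≈ 0.1302

By the reflection principle for standard BM, P(τ_b ≤ t) = 2 · P(B_t ≥ b). Since B_t ~ N(0, t), P(B_t ≥ 2.66) = 1 − Φ(2.66/√t) = 1 − Φ(2.66/√3.09) = 1 − Φ(1.5132) ≈ 0.06511. Doubling: P(τ_{2.66} ≤ 3.09) ≈ 2 · 0.06511 = 0.13022 ≈ 0.1302.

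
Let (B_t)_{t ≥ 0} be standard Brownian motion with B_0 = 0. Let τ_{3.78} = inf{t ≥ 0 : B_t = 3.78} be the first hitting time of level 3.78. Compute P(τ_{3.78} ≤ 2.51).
P(τ_{3.78} ≤ 2.51) = 2(1 − Φ(3.78/√2.51)) = 2(1 − Φ(2.3859)) ≈ 0.0170

By the reflection principle for standard BM, P(τ_b ≤ t) = 2 · P(B_t ≥ b). Since B_t ~ N(0, t), P(B_t ≥ 3.78) = 1 − Φ(3.78/√t) = 1 − Φ(3.78/√2.51) = 1 − Φ(2.3859) ≈ 0.00852. Doubling: P(τ_{3.78} ≤ 2.51) ≈ 2 · 0.00852 = 0.01704 ≈ 0.0170.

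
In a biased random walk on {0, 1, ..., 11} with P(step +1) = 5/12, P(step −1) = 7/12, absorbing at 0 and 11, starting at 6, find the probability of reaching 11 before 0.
P(hit 11 before 0) = (1 − (7/5)^6) / (1 − (7/5)^11) = 159412500/964249309

Let u_k denote P(reach 11 before 0 | start at k). Boundary: u_0 = 0, u_11 = 1. Recurrence: u_k = 5/12·u_{k+1} + 7/12·u_{k-1} for 1 ≤ k ≤ 10. Try u_k = A + B·r^k with r = q/p = (7/12)/(5/12) = 7/5. Substitution satisfies the recurrence; boundary conditions give:
  u_k = (1 − r^k) / (1 − r^N) = (1 − (7/5)^6) / (1 − (7/5)^11) = 159412500/964249309.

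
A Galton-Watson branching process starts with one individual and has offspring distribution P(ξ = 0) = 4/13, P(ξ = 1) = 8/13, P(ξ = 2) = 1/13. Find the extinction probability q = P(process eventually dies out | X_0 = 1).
q = 1

Mean offspring μ = 0·4/13 + 1·8/13 + 2·1/13 = 10/13 ≤ 1. For μ ≤ 1 with offspring not concentrated at 1, the Galton-Watson process goes extinct almost surely, so q = 1.
(Algebraic check: The pgf is f(s) = 4/13 + 8/13·s + 1/13·s². The extinction probability q is the smallest fixed point of f in [0, 1]. Setting s = f(s):
  1/13·s² + (8/13 − 1)·s + 4/13 = 0
  1/13·s² − (4/13 + 1/13)·s + 4/13 = 0
which factors as (s − 1)·(1/13·s − 4/13) = 0, giving roots s = 1 and s = (4/13)/(1/13) = 4. Since 4 ≥ 1, the smallest root in [0, 1] is s = 1.)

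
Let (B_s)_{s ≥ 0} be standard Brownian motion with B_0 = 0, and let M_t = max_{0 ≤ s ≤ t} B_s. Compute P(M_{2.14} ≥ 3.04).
P(M_{2.14} ≥ 3.04) = 2·P(B_{2.14} ≥ 3.04) = 2(1 − Φ(3.04/√2.14)) ≈ 0.0377

By the reflection principle for Brownian motion, P(M_t ≥ a) = 2 · P(B_t ≥ a) for a ≥ 0. Since B_t ~ N(0, t), P(B_t ≥ 3.04) = 1 − Φ(3.04/√t) = 1 − Φ(3.04/√2.14) = 1 − Φ(2.0781). So
  P(M_{2.14} ≥ 3.04) = 2(1 − Φ(2.0781)) ≈ 0.0377.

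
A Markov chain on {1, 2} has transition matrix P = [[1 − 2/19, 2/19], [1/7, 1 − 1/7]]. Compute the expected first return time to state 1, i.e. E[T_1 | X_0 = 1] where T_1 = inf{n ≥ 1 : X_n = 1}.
E[T_1 | X_0 = 1] = 1/π_1 = 33/19

For an irreducible recurrent Markov chain with stationary distribution π, E[T_i | X_0 = i] = 1/π_i (Kac's formula). Here π_1 = (1/7)/(2/19 + 1/7) = (1/7)/(33/133) = 19/33, so E[T_1 | X_0 = 1] = 1/π_1 = (2/19 + 1/7)/(1/7) = (33/133)/(1/7) = 33/19.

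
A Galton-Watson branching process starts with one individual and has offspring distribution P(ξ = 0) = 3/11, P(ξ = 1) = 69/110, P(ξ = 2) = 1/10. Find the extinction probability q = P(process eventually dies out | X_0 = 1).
q = 1

Mean offspring μ = 0·3/11 + 1·69/110 + 2·1/10 = 91/110 ≤ 1. For μ ≤ 1 with offspring not concentrated at 1, the Galton-Watson process goes extinct almost surely, so q = 1.
(Algebraic check: The pgf is f(s) = 3/11 + 69/110·s + 1/10·s². The extinction probability q is the smallest fixed point of f in [0, 1]. Setting s = f(s):
  1/10·s² + (69/110 − 1)·s + 3/11 = 0
  1/10·s² − (3/11 + 1/10)·s + 3/11 = 0
which factors as (s − 1)·(1/10·s − 3/11) = 0, giving roots s = 1 and s = (3/11)/(1/10) = 30/11. Since 30/11 ≥ 1, the smallest root in [0, 1] is s = 1.)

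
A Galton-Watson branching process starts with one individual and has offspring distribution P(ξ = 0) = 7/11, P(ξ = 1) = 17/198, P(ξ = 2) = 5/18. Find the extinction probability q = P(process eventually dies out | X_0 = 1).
q = 1

Mean offspring μ = 0·7/11 + 1·17/198 + 2·5/18 = 127/198 ≤ 1. For μ ≤ 1 with offspring not concentrated at 1, the Galton-Watson process goes extinct almost surely, so q = 1.
(Algebraic check: The pgf is f(s) = 7/11 + 17/198·s + 5/18·s². The extinction probability q is the smallest fixed point of f in [0, 1]. Setting s = f(s):
  5/18·s² + (17/198 − 1)·s + 7/11 = 0
  5/18·s² − (7/11 + 5/18)·s + 7/11 = 0
which factors as (s − 1)·(5/18·s − 7/11) = 0, giving roots s = 1 and s = (7/11)/(5/18) = 126/55. Since 126/55 ≥ 1, the smallest root in [0, 1] is s = 1.)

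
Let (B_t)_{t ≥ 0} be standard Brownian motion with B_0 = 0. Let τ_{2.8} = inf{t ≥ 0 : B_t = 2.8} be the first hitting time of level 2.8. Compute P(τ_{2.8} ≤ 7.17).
P(τ_{2.8} ≤ 7.17) = 2(1 − Φ(2.8/√7.17)) = 2(1 − Φ(1.0457)) ≈ 0.2957

By the reflection principle for standard BM, P(τ_b ≤ t) = 2 · P(B_t ≥ b). Since B_t ~ N(0, t), P(B_t ≥ 2.8) = 1 − Φ(2.8/√t) = 1 − Φ(2.8/√7.17) = 1 − Φ(1.0457) ≈ 0.14785. Doubling: P(τ_{2.8} ≤ 7.17) ≈ 2 · 0.14785 = 0.29570 ≈ 0.2957.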